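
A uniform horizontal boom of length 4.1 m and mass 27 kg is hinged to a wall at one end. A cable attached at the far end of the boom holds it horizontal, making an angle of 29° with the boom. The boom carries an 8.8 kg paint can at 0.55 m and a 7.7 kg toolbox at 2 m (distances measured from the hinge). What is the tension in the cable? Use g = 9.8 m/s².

T ≈ 373 N

Choose the hinge as the axis so the unknown hinge reaction has zero arm there.
Beam weight: 27 × 9.8 = 264.6 N down at 2.05 m → arm 2.05 m, τ = 264.6 × 2.05 = 542.4 N·m clockwise.
Paint can: 8.8 × 9.8 = 86.24 N down at 0.55 m → arm 0.55 m, τ = 86.24 × 0.55 = 47.43 N·m clockwise.
Toolbox: 7.7 × 9.8 = 75.46 N down at 2 m → arm 2 m, τ = 75.46 × 2 = 150.9 N·m clockwise.
Total clockwise load moment = 740.7 N·m.
The cable tension T acts at 4.1 m; only its component perpendicular to the boom, T sinθ, produces torque. sin 29° = 0.4848.
Setting net torque to zero: T × 4.1 × 0.4848 = 740.7 → T = 740.7 / 1.988 = 373 N.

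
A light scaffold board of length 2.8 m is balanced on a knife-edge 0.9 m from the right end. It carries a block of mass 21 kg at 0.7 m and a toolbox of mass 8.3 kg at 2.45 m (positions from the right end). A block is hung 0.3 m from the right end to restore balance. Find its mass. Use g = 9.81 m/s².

m ≈ 14.4 kg

Choose the knife-edge (at 0.9 m from the right end) as the axis so the support reaction has zero arm there.
Block: 21 × 9.81 = 206 N down at 0.7 m → arm 0.2 m, τ = 206 × 0.2 = 41.2 N·m clockwise.
Toolbox: 8.3 × 9.81 = 81.42 N down at 2.45 m → arm 1.55 m, τ = 81.42 × 1.55 = 126.2 N·m counterclockwise.
Net moment of known loads = 85 N·m counterclockwise.
An unknown mass m at 0.3 m has arm 0.6 m; its moment is m·g·0.6 clockwise.
Setting net torque to zero: m × 9.81 × 0.6 = 85 → m = 85 / (9.81 × 0.6) = 14.4 kg.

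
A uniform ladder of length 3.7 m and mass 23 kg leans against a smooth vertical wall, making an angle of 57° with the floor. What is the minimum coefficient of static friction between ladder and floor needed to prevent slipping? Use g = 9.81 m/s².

Taking torques about the foot of the ladder:
Ladder weight 23×9.81 = 225.6 N acts at 1.85 m along the ladder; its horizontal arm is 1.85·cos57° = 1.008 m → τ = 227.4 N·m clockwise.
Wall normal N acts horizontally at the top; its moment arm is the height L sinθ = 3.7·sin57° = 3.103 m, counterclockwise.
Στ = 0 ⇒ N × 3.103 = 227.4 ⇒ N = 73.28 N.
ΣFx = 0 ⇒ f = N_wall = 73.28 N. ΣFy = 0 ⇒ N_floor = 225.6 N.
μ_min = f / N_floor = 73.28 / 225.6 = 0.325.

μ_min ≈ 0.325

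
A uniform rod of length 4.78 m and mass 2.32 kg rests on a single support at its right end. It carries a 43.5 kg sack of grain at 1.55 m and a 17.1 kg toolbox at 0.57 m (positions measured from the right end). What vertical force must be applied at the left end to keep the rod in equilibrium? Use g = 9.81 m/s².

Taking torques about the right end:
Beam weight: 2.32 × 9.81 = 22.76 N down at 2.39 m → arm 2.39 m, τ = 22.76 × 2.39 = 54.4 N·m counterclockwise.
Sack of grain: 43.5 × 9.81 = 426.7 N down at 1.55 m → arm 1.55 m, τ = 426.7 × 1.55 = 661.4 N·m counterclockwise.
Toolbox: 17.1 × 9.81 = 167.8 N down at 0.57 m → arm 0.57 m, τ = 167.8 × 0.57 = 95.65 N·m counterclockwise.
Net moment of the loads = 811.4 N·m counterclockwise.
The upward force F acts at the left end, arm 4.78 m, giving F × 4.78 clockwise.
Στ = 0 ⇒ F × 4.78 = 811.4 ⇒ F = 811.4 / 4.78 = 170 N.

F ≈ 170 N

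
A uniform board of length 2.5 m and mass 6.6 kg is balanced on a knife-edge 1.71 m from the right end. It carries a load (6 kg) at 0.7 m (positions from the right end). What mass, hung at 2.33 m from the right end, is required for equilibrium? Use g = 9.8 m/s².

m ≈ 14.7 kg

Taking torques about the knife-edge (at 1.71 m from the right end):
Beam weight: 6.6 × 9.8 = 64.68 N down at 1.25 m → arm 0.46 m, τ = 64.68 × 0.46 = 29.75 N·m clockwise.
Load: 6 × 9.8 = 58.8 N down at 0.7 m → arm 1.01 m, τ = 58.8 × 1.01 = 59.39 N·m clockwise.
Net moment of known loads = 89.14 N·m clockwise.
An unknown mass m at 2.33 m has arm 0.62 m; its moment is m·g·0.62 counterclockwise.
Στ = 0 ⇒ m × 9.8 × 0.62 = 89.14 ⇒ m = 89.14 / (9.8 × 0.62) = 14.7 kg.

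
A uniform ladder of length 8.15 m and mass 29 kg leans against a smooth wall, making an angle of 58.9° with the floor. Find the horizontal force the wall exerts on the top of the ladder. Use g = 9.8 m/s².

Choose the foot of the ladder as the axis so the floor normal and friction both act there and drop out.
Ladder weight 29×9.8 = 284.2 N acts at 4.075 m along the ladder; its horizontal arm is 4.075·cos58.9° = 2.105 m → τ = 598.2 N·m clockwise.
Wall normal N acts horizontally at the top; its moment arm is the height L sinθ = 8.15·sin58.9° = 6.979 m, counterclockwise.
Setting net torque to zero: N × 6.979 = 598.2 → N = 85.7 N.

N_wall ≈ 85.7 N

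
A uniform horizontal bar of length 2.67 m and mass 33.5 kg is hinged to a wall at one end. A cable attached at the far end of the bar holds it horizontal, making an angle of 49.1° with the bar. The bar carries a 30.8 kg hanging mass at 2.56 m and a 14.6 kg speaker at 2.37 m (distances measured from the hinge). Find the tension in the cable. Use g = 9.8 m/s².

T ≈ 768 N

Taking torques about the hinge:
Beam weight: 33.5 × 9.8 = 328.3 N down at 1.335 m → arm 1.335 m, τ = 328.3 × 1.335 = 438.3 N·m clockwise.
Hanging mass: 30.8 × 9.8 = 301.8 N down at 2.56 m → arm 2.56 m, τ = 301.8 × 2.56 = 772.6 N·m clockwise.
Speaker: 14.6 × 9.8 = 143.1 N down at 2.37 m → arm 2.37 m, τ = 143.1 × 2.37 = 339.1 N·m clockwise.
Total clockwise load moment = 1550 N·m.
The cable tension T acts at 2.67 m; only its component perpendicular to the bar, T sinθ, produces torque. sin 49.1° = 0.7559.
Στ = 0 ⇒ T × 2.67 × 0.7559 = 1550 ⇒ T = 1550 / 2.018 = 768 N.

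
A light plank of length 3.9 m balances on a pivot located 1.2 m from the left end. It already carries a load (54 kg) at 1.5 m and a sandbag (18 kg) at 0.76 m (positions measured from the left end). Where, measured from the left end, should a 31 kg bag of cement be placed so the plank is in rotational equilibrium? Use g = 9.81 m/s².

Take moments about the pivot (at 1.2 m from the left end).
Load: 54 × 9.81 = 529.7 N down at 1.5 m → arm 0.3 m, τ = 529.7 × 0.3 = 158.9 N·m clockwise.
Sandbag: 18 × 9.81 = 176.6 N down at 0.76 m → arm 0.44 m, τ = 176.6 × 0.44 = 77.7 N·m counterclockwise.
Net moment of existing loads = 81.2 N·m clockwise.
The bag of cement weighs 31 × 9.81 = 304.1 N and must supply an equal counterclockwise moment, so its lever arm about the pivot is 81.2 / 304.1 = 0.267 m.
That puts it at 1.2 − 0.267 = 0.933 m from the left end.

x ≈ 0.933 m from the left end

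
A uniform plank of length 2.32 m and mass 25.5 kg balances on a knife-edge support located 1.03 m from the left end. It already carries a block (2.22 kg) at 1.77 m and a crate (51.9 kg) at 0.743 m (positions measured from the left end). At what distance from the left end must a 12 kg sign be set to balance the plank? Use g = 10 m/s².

x ≈ 1.86 m from the left end

Choose the knife-edge support (at 1.03 m from the left end) as the axis so the support reaction has zero arm there.
Beam weight: 25.5 × 10 = 255 N down at 1.16 m → arm 0.13 m, τ = 255 × 0.13 = 33.15 N·m clockwise.
Block: 2.22 × 10 = 22.2 N down at 1.77 m → arm 0.74 m, τ = 22.2 × 0.74 = 16.43 N·m clockwise.
Crate: 51.9 × 10 = 519 N down at 0.743 m → arm 0.287 m, τ = 519 × 0.287 = 149 N·m counterclockwise.
Net moment of existing loads = 99.42 N·m counterclockwise.
The sign weighs 12 × 10 = 120 N and must supply an equal clockwise moment, so its lever arm about the knife-edge support is 99.42 / 120 = 0.829 m.
That puts it at 1.03 + 0.829 = 1.86 m from the left end.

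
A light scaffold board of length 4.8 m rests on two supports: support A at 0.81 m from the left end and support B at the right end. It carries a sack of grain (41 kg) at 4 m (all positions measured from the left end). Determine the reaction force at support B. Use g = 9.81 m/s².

Take moments about support A.
Sack of grain: 41 × 9.81 = 402.2 N down at 4 m → arm 3.19 m, τ = 402.2 × 3.19 = 1283 N·m clockwise.
Net load moment about support A = 1283 N·m clockwise.
Reaction R at support B is upward at 4.8 m, arm 3.99 m → moment R × 3.99 counterclockwise.
Στ = 0 ⇒ R × 3.99 = 1283 ⇒ R = 322 N.

R_B ≈ 322 N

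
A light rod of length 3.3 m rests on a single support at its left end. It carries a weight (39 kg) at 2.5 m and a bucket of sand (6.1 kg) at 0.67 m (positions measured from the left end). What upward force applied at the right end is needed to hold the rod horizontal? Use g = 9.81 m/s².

F ≈ 302 N

Sum moments about the left end (the unknown pivot reaction has zero arm there).
Weight: 39 × 9.81 = 382.6 N down at 2.5 m → arm 2.5 m, τ = 382.6 × 2.5 = 956.5 N·m clockwise.
Bucket of sand: 6.1 × 9.81 = 59.84 N down at 0.67 m → arm 0.67 m, τ = 59.84 × 0.67 = 40.09 N·m clockwise.
Net moment of the loads = 996.6 N·m clockwise.
The upward force F acts at the right end, arm 3.3 m, giving F × 3.3 counterclockwise.
Setting net torque to zero: F × 3.3 = 996.6 → F = 996.6 / 3.3 = 302 N.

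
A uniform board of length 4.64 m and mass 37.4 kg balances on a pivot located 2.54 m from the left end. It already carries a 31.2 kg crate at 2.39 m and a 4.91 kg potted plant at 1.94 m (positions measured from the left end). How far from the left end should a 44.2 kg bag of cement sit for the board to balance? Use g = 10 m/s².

Choose the pivot (at 2.54 m from the left end) as the axis so the support reaction has zero arm there.
Beam weight: 37.4 × 10 = 374 N down at 2.32 m → arm 0.22 m, τ = 374 × 0.22 = 82.28 N·m counterclockwise.
Crate: 31.2 × 10 = 312 N down at 2.39 m → arm 0.15 m, τ = 312 × 0.15 = 46.8 N·m counterclockwise.
Potted plant: 4.91 × 10 = 49.1 N down at 1.94 m → arm 0.6 m, τ = 49.1 × 0.6 = 29.46 N·m counterclockwise.
Net moment of existing loads = 158.5 N·m counterclockwise.
The bag of cement weighs 44.2 × 10 = 442 N and must supply an equal clockwise moment, so its lever arm about the pivot is 158.5 / 442 = 0.359 m.
That puts it at 2.54 + 0.359 = 2.9 m from the left end.

x ≈ 2.9 m from the left end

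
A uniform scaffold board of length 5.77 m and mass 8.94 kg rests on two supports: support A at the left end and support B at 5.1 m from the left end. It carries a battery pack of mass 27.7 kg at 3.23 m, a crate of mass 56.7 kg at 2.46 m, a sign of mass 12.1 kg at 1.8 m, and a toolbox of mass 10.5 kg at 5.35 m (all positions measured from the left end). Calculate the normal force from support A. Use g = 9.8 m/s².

Sum moments about support B (its reaction then has zero moment arm).
Beam weight: 8.94 × 9.8 = 87.61 N down at 2.885 m → arm 2.215 m, τ = 87.61 × 2.215 = 194.1 N·m counterclockwise.
Battery pack: 27.7 × 9.8 = 271.5 N down at 3.23 m → arm 1.87 m, τ = 271.5 × 1.87 = 507.7 N·m counterclockwise.
Crate: 56.7 × 9.8 = 555.7 N down at 2.46 m → arm 2.64 m, τ = 555.7 × 2.64 = 1467 N·m counterclockwise.
Sign: 12.1 × 9.8 = 118.6 N down at 1.8 m → arm 3.3 m, τ = 118.6 × 3.3 = 391.4 N·m counterclockwise.
Toolbox: 10.5 × 9.8 = 102.9 N down at 5.35 m → arm 0.25 m, τ = 102.9 × 0.25 = 25.73 N·m clockwise.
Net load moment about support B = 2534 N·m counterclockwise.
Reaction R at support A is upward at 0 m, arm 5.1 m → moment R × 5.1 clockwise.
For rotational equilibrium, R × 5.1 = 2534, so R = 497 N.

R_A ≈ 497 N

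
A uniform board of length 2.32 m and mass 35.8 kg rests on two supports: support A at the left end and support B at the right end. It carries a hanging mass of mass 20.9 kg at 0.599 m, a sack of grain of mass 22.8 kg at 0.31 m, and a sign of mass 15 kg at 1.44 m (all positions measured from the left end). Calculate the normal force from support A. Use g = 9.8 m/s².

R_A ≈ 577 N

Taking torques about support B:
Beam weight: 35.8 × 9.8 = 350.8 N down at 1.16 m → arm 1.16 m, τ = 350.8 × 1.16 = 406.9 N·m counterclockwise.
Hanging mass: 20.9 × 9.8 = 204.8 N down at 0.599 m → arm 1.721 m, τ = 204.8 × 1.721 = 352.5 N·m counterclockwise.
Sack of grain: 22.8 × 9.8 = 223.4 N down at 0.31 m → arm 2.01 m, τ = 223.4 × 2.01 = 449 N·m counterclockwise.
Sign: 15 × 9.8 = 147 N down at 1.44 m → arm 0.88 m, τ = 147 × 0.88 = 129.4 N·m counterclockwise.
Net load moment about support B = 1338 N·m counterclockwise.
Reaction R at support A is upward at 0 m, arm 2.32 m → moment R × 2.32 clockwise.
Setting net torque to zero: R × 2.32 = 1338 → R = 577 N.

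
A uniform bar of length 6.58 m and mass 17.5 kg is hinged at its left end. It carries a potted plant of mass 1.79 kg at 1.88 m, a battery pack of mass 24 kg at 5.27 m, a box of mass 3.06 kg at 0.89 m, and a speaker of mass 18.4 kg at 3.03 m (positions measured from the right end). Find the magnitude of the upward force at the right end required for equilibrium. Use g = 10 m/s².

Taking torques about the left end:
Beam weight: 17.5 × 10 = 175 N down at 3.29 m → arm 3.29 m, τ = 175 × 3.29 = 575.8 N·m clockwise.
Potted plant: 1.79 × 10 = 17.9 N down at 1.88 m → arm 4.7 m, τ = 17.9 × 4.7 = 84.13 N·m clockwise.
Battery pack: 24 × 10 = 240 N down at 5.27 m → arm 1.31 m, τ = 240 × 1.31 = 314.4 N·m clockwise.
Box: 3.06 × 10 = 30.6 N down at 0.89 m → arm 5.69 m, τ = 30.6 × 5.69 = 174.1 N·m clockwise.
Speaker: 18.4 × 10 = 184 N down at 3.03 m → arm 3.55 m, τ = 184 × 3.55 = 653.2 N·m clockwise.
Net moment of the loads = 1802 N·m clockwise.
The upward force F acts at the right end, arm 6.58 m, giving F × 6.58 counterclockwise.
Στ = 0 ⇒ F × 6.58 = 1802 ⇒ F = 1802 / 6.58 = 274 N.

F ≈ 274 N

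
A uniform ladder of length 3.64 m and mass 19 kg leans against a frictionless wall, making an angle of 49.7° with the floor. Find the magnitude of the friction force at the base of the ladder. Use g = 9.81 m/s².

About the foot of the ladder:
Ladder weight 19×9.81 = 186.4 N acts at 1.82 m along the ladder; its horizontal arm is 1.82·cos49.7° = 1.177 m → τ = 219.4 N·m clockwise.
Wall normal N acts horizontally at the top; its moment arm is the height L sinθ = 3.64·sin49.7° = 2.776 m, counterclockwise.
Setting net torque to zero: N × 2.776 = 219.4 → N = 79 N.
ΣFx = 0: friction at the foot balances the wall's push, so f = N_wall = 79 N.

f ≈ 79 N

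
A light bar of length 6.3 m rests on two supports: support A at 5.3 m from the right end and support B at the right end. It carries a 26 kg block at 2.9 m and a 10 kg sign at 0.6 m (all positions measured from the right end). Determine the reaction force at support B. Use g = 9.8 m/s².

Taking torques about support A:
Block: 26 × 9.8 = 254.8 N down at 2.9 m → arm 2.4 m, τ = 254.8 × 2.4 = 611.5 N·m clockwise.
Sign: 10 × 9.8 = 98 N down at 0.6 m → arm 4.7 m, τ = 98 × 4.7 = 460.6 N·m clockwise.
Net load moment about support A = 1072 N·m clockwise.
Reaction R at support B is upward at 0 m, arm 5.3 m → moment R × 5.3 counterclockwise.
Στ = 0 ⇒ R × 5.3 = 1072 ⇒ R = 202 N.

R_B ≈ 202 N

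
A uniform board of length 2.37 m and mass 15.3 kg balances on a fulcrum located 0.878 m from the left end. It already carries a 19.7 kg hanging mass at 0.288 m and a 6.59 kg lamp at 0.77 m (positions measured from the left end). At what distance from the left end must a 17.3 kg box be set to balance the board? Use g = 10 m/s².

Take moments about the fulcrum (at 0.878 m from the left end).
Beam weight: 15.3 × 10 = 153 N down at 1.185 m → arm 0.307 m, τ = 153 × 0.307 = 46.97 N·m clockwise.
Hanging mass: 19.7 × 10 = 197 N down at 0.288 m → arm 0.59 m, τ = 197 × 0.59 = 116.2 N·m counterclockwise.
Lamp: 6.59 × 10 = 65.9 N down at 0.77 m → arm 0.108 m, τ = 65.9 × 0.108 = 7.117 N·m counterclockwise.
Net moment of existing loads = 76.35 N·m counterclockwise.
The box weighs 17.3 × 10 = 173 N and must supply an equal clockwise moment, so its lever arm about the fulcrum is 76.35 / 173 = 0.441 m.
That puts it at 0.878 + 0.441 = 1.32 m from the left end.

x ≈ 1.32 m from the left end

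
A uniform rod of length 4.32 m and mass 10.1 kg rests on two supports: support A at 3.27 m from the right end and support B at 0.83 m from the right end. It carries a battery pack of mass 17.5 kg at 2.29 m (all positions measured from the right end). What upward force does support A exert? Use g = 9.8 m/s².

Sum moments about support B (its reaction then has zero moment arm).
Beam weight: 10.1 × 9.8 = 98.98 N down at 2.16 m → arm 1.33 m, τ = 98.98 × 1.33 = 131.6 N·m counterclockwise.
Battery pack: 17.5 × 9.8 = 171.5 N down at 2.29 m → arm 1.46 m, τ = 171.5 × 1.46 = 250.4 N·m counterclockwise.
Net load moment about support B = 382 N·m counterclockwise.
Reaction R at support A is upward at 3.27 m, arm 2.44 m → moment R × 2.44 clockwise.
Στ = 0 ⇒ R × 2.44 = 382 ⇒ R = 157 N.

R_A ≈ 157 N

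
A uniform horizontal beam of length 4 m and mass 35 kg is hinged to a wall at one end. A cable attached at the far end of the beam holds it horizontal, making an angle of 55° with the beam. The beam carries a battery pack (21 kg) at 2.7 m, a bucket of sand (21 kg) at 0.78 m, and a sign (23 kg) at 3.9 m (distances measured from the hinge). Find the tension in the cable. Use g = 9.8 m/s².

T ≈ 696 N

Sum moments about the hinge (the unknown hinge reaction has zero arm there).
Beam weight: 35 × 9.8 = 343 N down at 2 m → arm 2 m, τ = 343 × 2 = 686 N·m clockwise.
Battery pack: 21 × 9.8 = 205.8 N down at 2.7 m → arm 2.7 m, τ = 205.8 × 2.7 = 555.7 N·m clockwise.
Bucket of sand: 21 × 9.8 = 205.8 N down at 0.78 m → arm 0.78 m, τ = 205.8 × 0.78 = 160.5 N·m clockwise.
Sign: 23 × 9.8 = 225.4 N down at 3.9 m → arm 3.9 m, τ = 225.4 × 3.9 = 879.1 N·m clockwise.
Total clockwise load moment = 2281 N·m.
The cable tension T acts at 4 m; only its component perpendicular to the beam, T sinθ, produces torque. sin 55° = 0.8192.
Setting net torque to zero: T × 4 × 0.8192 = 2281 → T = 2281 / 3.277 = 696 N.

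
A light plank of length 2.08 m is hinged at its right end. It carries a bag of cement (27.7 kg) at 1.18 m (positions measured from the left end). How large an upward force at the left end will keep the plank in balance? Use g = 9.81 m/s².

Take moments about the right end.
Bag of cement: 27.7 × 9.81 = 271.7 N down at 1.18 m → arm 0.9 m, τ = 271.7 × 0.9 = 244.5 N·m counterclockwise.
Net moment of the loads = 244.5 N·m counterclockwise.
The upward force F acts at the left end, arm 2.08 m, giving F × 2.08 clockwise.
Balancing moments: F × 2.08 = 244.5, giving F = 244.5 / 2.08 = 118 N.

F ≈ 118 N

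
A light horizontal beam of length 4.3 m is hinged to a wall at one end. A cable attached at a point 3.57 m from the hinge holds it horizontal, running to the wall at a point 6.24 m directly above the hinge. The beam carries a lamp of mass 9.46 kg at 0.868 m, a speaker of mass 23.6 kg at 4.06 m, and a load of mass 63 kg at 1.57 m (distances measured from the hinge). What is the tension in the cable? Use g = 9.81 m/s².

T ≈ 642 N

Choose the hinge as the axis so the unknown hinge reaction has zero arm there.
Lamp: 9.46 × 9.81 = 92.8 N down at 0.868 m → arm 0.868 m, τ = 92.8 × 0.868 = 80.55 N·m clockwise.
Speaker: 23.6 × 9.81 = 231.5 N down at 4.06 m → arm 4.06 m, τ = 231.5 × 4.06 = 939.9 N·m clockwise.
Load: 63 × 9.81 = 618 N down at 1.57 m → arm 1.57 m, τ = 618 × 1.57 = 970.3 N·m clockwise.
Total clockwise load moment = 1991 N·m.
The cable tension T acts at 3.57 m; only its component perpendicular to the beam, T sinθ, produces torque. sinθ = h/√(h²+d²) = 6.24/√(6.24²+3.57²) = 0.868.
Setting net torque to zero: T × 3.57 × 0.868 = 1991 → T = 1991 / 3.099 = 642 N.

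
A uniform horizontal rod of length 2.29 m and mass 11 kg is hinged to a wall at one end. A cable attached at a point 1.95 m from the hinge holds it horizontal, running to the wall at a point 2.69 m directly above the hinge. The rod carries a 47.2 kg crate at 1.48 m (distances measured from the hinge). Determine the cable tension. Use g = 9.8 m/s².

T ≈ 512 N

Sum moments about the hinge (the unknown hinge reaction has zero arm there).
Beam weight: 11 × 9.8 = 107.8 N down at 1.145 m → arm 1.145 m, τ = 107.8 × 1.145 = 123.4 N·m clockwise.
Crate: 47.2 × 9.8 = 462.6 N down at 1.48 m → arm 1.48 m, τ = 462.6 × 1.48 = 684.6 N·m clockwise.
Total clockwise load moment = 808 N·m.
The cable tension T acts at 1.95 m; only its component perpendicular to the rod, T sinθ, produces torque. sinθ = h/√(h²+d²) = 2.69/√(2.69²+1.95²) = 0.8096.
Στ = 0 ⇒ T × 1.95 × 0.8096 = 808 ⇒ T = 808 / 1.579 = 512 N.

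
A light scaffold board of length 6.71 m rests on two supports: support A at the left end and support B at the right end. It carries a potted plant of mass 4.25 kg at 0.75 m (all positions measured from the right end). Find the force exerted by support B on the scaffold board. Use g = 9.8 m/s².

R_B ≈ 37 N

Taking torques about support A:
Potted plant: 4.25 × 9.8 = 41.65 N down at 0.75 m → arm 5.96 m, τ = 41.65 × 5.96 = 248.2 N·m clockwise.
Net load moment about support A = 248.2 N·m clockwise.
Reaction R at support B is upward at 0 m, arm 6.71 m → moment R × 6.71 counterclockwise.
Setting net torque to zero: R × 6.71 = 248.2 → R = 37 N.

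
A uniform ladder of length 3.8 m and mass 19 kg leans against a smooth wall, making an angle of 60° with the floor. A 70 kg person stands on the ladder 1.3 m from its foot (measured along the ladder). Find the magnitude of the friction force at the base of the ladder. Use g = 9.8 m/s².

f ≈ 189 N

Take moments about the foot of the ladder.
Ladder weight 19×9.8 = 186.2 N acts at 1.9 m along the ladder; its horizontal arm is 1.9·cos60° = 0.95 m → τ = 176.9 N·m clockwise.
Person: 70×9.8 = 686 N at 1.3 m → arm 0.65 m → τ = 445.9 N·m clockwise.
Wall normal N acts horizontally at the top; its moment arm is the height L sinθ = 3.8·sin60° = 3.291 m, counterclockwise.
Balancing moments: N × 3.291 = 622.8, giving N = 189 N.
ΣFx = 0: friction at the foot balances the wall's push, so f = N_wall = 189 N.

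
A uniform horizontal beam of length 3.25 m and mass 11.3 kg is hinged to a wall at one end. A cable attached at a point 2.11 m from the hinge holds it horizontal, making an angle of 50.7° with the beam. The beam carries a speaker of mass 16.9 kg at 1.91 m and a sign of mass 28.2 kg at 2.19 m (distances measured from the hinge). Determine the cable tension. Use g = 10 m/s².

T ≈ 688 N

Sum moments about the hinge (the unknown hinge reaction has zero arm there).
Beam weight: 11.3 × 10 = 113 N down at 1.625 m → arm 1.625 m, τ = 113 × 1.625 = 183.6 N·m clockwise.
Speaker: 16.9 × 10 = 169 N down at 1.91 m → arm 1.91 m, τ = 169 × 1.91 = 322.8 N·m clockwise.
Sign: 28.2 × 10 = 282 N down at 2.19 m → arm 2.19 m, τ = 282 × 2.19 = 617.6 N·m clockwise.
Total clockwise load moment = 1124 N·m.
The cable tension T acts at 2.11 m; only its component perpendicular to the beam, T sinθ, produces torque. sin 50.7° = 0.7738.
Setting net torque to zero: T × 2.11 × 0.7738 = 1124 → T = 1124 / 1.633 = 688 N.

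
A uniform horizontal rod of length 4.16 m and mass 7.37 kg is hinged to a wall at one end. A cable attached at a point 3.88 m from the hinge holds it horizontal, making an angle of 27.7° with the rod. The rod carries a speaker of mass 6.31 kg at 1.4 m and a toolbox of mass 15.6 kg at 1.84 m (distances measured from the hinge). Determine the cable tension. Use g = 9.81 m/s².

Take moments about the hinge.
Beam weight: 7.37 × 9.81 = 72.3 N down at 2.08 m → arm 2.08 m, τ = 72.3 × 2.08 = 150.4 N·m clockwise.
Speaker: 6.31 × 9.81 = 61.9 N down at 1.4 m → arm 1.4 m, τ = 61.9 × 1.4 = 86.66 N·m clockwise.
Toolbox: 15.6 × 9.81 = 153 N down at 1.84 m → arm 1.84 m, τ = 153 × 1.84 = 281.5 N·m clockwise.
Total clockwise load moment = 518.6 N·m.
The cable tension T acts at 3.88 m; only its component perpendicular to the rod, T sinθ, produces torque. sin 27.7° = 0.4648.
Στ = 0 ⇒ T × 3.88 × 0.4648 = 518.6 ⇒ T = 518.6 / 1.803 = 288 N.

T ≈ 288 N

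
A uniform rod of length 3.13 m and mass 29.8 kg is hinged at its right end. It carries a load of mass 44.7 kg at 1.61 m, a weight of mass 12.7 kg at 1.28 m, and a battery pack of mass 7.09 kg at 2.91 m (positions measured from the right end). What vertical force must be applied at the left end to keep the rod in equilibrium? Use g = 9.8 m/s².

F ≈ 487 N

Taking torques about the right end:
Beam weight: 29.8 × 9.8 = 292 N down at 1.565 m → arm 1.565 m, τ = 292 × 1.565 = 457 N·m counterclockwise.
Load: 44.7 × 9.8 = 438.1 N down at 1.61 m → arm 1.61 m, τ = 438.1 × 1.61 = 705.3 N·m counterclockwise.
Weight: 12.7 × 9.8 = 124.5 N down at 1.28 m → arm 1.28 m, τ = 124.5 × 1.28 = 159.4 N·m counterclockwise.
Battery pack: 7.09 × 9.8 = 69.48 N down at 2.91 m → arm 2.91 m, τ = 69.48 × 2.91 = 202.2 N·m counterclockwise.
Net moment of the loads = 1524 N·m counterclockwise.
The upward force F acts at the left end, arm 3.13 m, giving F × 3.13 clockwise.
Balancing moments: F × 3.13 = 1524, giving F = 1524 / 3.13 = 487 N.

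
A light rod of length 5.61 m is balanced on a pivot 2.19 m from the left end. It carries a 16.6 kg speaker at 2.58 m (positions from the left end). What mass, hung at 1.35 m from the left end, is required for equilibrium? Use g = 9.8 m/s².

m ≈ 7.71 kg

Taking torques about the pivot (at 2.19 m from the left end):
Speaker: 16.6 × 9.8 = 162.7 N down at 2.58 m → arm 0.39 m, τ = 162.7 × 0.39 = 63.45 N·m clockwise.
Net moment of known loads = 63.45 N·m clockwise.
An unknown mass m at 1.35 m has arm 0.84 m; its moment is m·g·0.84 counterclockwise.
Στ = 0 ⇒ m × 9.8 × 0.84 = 63.45 ⇒ m = 63.45 / (9.8 × 0.84) = 7.71 kg.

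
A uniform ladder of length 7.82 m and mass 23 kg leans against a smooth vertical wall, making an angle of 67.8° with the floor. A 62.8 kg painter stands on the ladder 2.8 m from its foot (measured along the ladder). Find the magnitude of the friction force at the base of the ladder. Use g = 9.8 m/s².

Taking torques about the foot of the ladder:
Ladder weight 23×9.8 = 225.4 N acts at 3.91 m along the ladder; its horizontal arm is 3.91·cos67.8° = 1.477 m → τ = 332.9 N·m clockwise.
Painter: 62.8×9.8 = 615.4 N at 2.8 m → arm 1.058 m → τ = 651.1 N·m clockwise.
Wall normal N acts horizontally at the top; its moment arm is the height L sinθ = 7.82·sin67.8° = 7.24 m, counterclockwise.
Balancing moments: N × 7.24 = 984, giving N = 136 N.
ΣFx = 0: friction at the foot balances the wall's push, so f = N_wall = 136 N.

f ≈ 136 N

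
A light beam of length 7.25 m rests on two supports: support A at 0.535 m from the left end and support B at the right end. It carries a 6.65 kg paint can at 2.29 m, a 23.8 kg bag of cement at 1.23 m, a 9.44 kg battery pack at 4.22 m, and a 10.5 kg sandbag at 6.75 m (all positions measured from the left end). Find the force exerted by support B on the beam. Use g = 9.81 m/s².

R_B ≈ 187 N

Taking torques about support A:
Paint can: 6.65 × 9.81 = 65.24 N down at 2.29 m → arm 1.755 m, τ = 65.24 × 1.755 = 114.5 N·m clockwise.
Bag of cement: 23.8 × 9.81 = 233.5 N down at 1.23 m → arm 0.695 m, τ = 233.5 × 0.695 = 162.3 N·m clockwise.
Battery pack: 9.44 × 9.81 = 92.61 N down at 4.22 m → arm 3.685 m, τ = 92.61 × 3.685 = 341.3 N·m clockwise.
Sandbag: 10.5 × 9.81 = 103 N down at 6.75 m → arm 6.215 m, τ = 103 × 6.215 = 640.1 N·m clockwise.
Net load moment about support A = 1258 N·m clockwise.
Reaction R at support B is upward at 7.25 m, arm 6.715 m → moment R × 6.715 counterclockwise.
Balancing moments: R × 6.715 = 1258, giving R = 187 N.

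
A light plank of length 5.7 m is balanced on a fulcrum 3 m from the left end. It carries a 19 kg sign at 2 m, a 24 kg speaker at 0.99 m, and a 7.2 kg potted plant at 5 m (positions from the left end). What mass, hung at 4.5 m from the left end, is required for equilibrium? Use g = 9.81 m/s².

m ≈ 35.2 kg

Take moments about the fulcrum (at 3 m from the left end).
Sign: 19 × 9.81 = 186.4 N down at 2 m → arm 1 m, τ = 186.4 × 1 = 186.4 N·m counterclockwise.
Speaker: 24 × 9.81 = 235.4 N down at 0.99 m → arm 2.01 m, τ = 235.4 × 2.01 = 473.2 N·m counterclockwise.
Potted plant: 7.2 × 9.81 = 70.63 N down at 5 m → arm 2 m, τ = 70.63 × 2 = 141.3 N·m clockwise.
Net moment of known loads = 518.3 N·m counterclockwise.
An unknown mass m at 4.5 m has arm 1.5 m; its moment is m·g·1.5 clockwise.
Setting net torque to zero: m × 9.81 × 1.5 = 518.3 → m = 518.3 / (9.81 × 1.5) = 35.2 kg.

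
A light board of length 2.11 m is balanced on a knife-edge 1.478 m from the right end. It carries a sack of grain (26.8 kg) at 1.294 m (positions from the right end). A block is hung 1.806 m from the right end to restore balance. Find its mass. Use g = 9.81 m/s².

m ≈ 15 kg

Choose the knife-edge (at 1.478 m from the right end) as the axis so the support reaction has zero arm there.
Sack of grain: 26.8 × 9.81 = 262.9 N down at 1.294 m → arm 0.184 m, τ = 262.9 × 0.184 = 48.37 N·m clockwise.
Net moment of known loads = 48.37 N·m clockwise.
An unknown mass m at 1.806 m has arm 0.328 m; its moment is m·g·0.328 counterclockwise.
For rotational equilibrium, m × 9.81 × 0.328 = 48.37, so m = 48.37 / (9.81 × 0.328) = 15 kg.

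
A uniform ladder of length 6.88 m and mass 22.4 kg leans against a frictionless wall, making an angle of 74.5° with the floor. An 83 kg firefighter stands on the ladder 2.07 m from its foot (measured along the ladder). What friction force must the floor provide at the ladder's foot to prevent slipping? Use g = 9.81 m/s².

Take moments about the foot of the ladder.
Ladder weight 22.4×9.81 = 219.7 N acts at 3.44 m along the ladder; its horizontal arm is 3.44·cos74.5° = 0.9193 m → τ = 202 N·m clockwise.
Firefighter: 83×9.81 = 814.2 N at 2.07 m → arm 0.5532 m → τ = 450.4 N·m clockwise.
Wall normal N acts horizontally at the top; its moment arm is the height L sinθ = 6.88·sin74.5° = 6.63 m, counterclockwise.
Balancing moments: N × 6.63 = 652.4, giving N = 98.4 N.
ΣFx = 0: friction at the foot balances the wall's push, so f = N_wall = 98.4 N.

f ≈ 98.4 N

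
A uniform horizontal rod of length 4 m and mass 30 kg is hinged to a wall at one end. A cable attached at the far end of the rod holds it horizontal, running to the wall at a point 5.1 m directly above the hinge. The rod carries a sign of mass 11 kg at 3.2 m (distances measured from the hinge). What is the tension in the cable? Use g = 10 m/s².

Taking torques about the hinge:
Beam weight: 30 × 10 = 300 N down at 2 m → arm 2 m, τ = 300 × 2 = 600 N·m clockwise.
Sign: 11 × 10 = 110 N down at 3.2 m → arm 3.2 m, τ = 110 × 3.2 = 352 N·m clockwise.
Total clockwise load moment = 952 N·m.
The cable tension T acts at 4 m; only its component perpendicular to the rod, T sinθ, produces torque. sinθ = h/√(h²+d²) = 5.1/√(5.1²+4²) = 0.7869.
Setting net torque to zero: T × 4 × 0.7869 = 952 → T = 952 / 3.148 = 302 N.

T ≈ 302 N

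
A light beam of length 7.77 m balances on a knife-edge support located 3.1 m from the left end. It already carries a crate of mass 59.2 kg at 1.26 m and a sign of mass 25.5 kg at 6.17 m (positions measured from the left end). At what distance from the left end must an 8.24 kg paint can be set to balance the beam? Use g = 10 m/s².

x ≈ 6.82 m from the left end

Sum moments about the knife-edge support (at 3.1 m from the left end) (the support reaction has zero arm there).
Crate: 59.2 × 10 = 592 N down at 1.26 m → arm 1.84 m, τ = 592 × 1.84 = 1089 N·m counterclockwise.
Sign: 25.5 × 10 = 255 N down at 6.17 m → arm 3.07 m, τ = 255 × 3.07 = 782.8 N·m clockwise.
Net moment of existing loads = 306.2 N·m counterclockwise.
The paint can weighs 8.24 × 10 = 82.4 N and must supply an equal clockwise moment, so its lever arm about the knife-edge support is 306.2 / 82.4 = 3.72 m.
That puts it at 3.1 + 3.72 = 6.82 m from the left end.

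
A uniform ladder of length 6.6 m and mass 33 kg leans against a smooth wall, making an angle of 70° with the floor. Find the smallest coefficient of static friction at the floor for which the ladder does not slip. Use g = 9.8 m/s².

μ_min ≈ 0.182

About the foot of the ladder:
Ladder weight 33×9.8 = 323.4 N acts at 3.3 m along the ladder; its horizontal arm is 3.3·cos70° = 1.129 m → τ = 365.1 N·m clockwise.
Wall normal N acts horizontally at the top; its moment arm is the height L sinθ = 6.6·sin70° = 6.202 m, counterclockwise.
For rotational equilibrium, N × 6.202 = 365.1, so N = 58.87 N.
ΣFx = 0 ⇒ f = N_wall = 58.87 N. ΣFy = 0 ⇒ N_floor = 323.4 N.
μ_min = f / N_floor = 58.87 / 323.4 = 0.182.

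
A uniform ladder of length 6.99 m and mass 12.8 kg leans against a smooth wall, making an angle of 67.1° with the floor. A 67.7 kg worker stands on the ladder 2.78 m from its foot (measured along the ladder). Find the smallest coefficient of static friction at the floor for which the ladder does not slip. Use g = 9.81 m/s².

μ_min ≈ 0.175

Choose the foot of the ladder as the axis so the floor normal and friction both act there and drop out.
Ladder weight 12.8×9.81 = 125.6 N acts at 3.495 m along the ladder; its horizontal arm is 3.495·cos67.1° = 1.36 m → τ = 170.8 N·m clockwise.
Worker: 67.7×9.81 = 664.1 N at 2.78 m → arm 1.082 m → τ = 718.6 N·m clockwise.
Wall normal N acts horizontally at the top; its moment arm is the height L sinθ = 6.99·sin67.1° = 6.439 m, counterclockwise.
Balancing moments: N × 6.439 = 889.4, giving N = 138.1 N.
ΣFx = 0 ⇒ f = N_wall = 138.1 N. ΣFy = 0 ⇒ N_floor = 789.7 N.
μ_min = f / N_floor = 138.1 / 789.7 = 0.175.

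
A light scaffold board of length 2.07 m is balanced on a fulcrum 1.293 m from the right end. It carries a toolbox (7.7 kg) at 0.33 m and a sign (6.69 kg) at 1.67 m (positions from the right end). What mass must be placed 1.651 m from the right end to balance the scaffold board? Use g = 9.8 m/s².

Take moments about the fulcrum (at 1.293 m from the right end).
Toolbox: 7.7 × 9.8 = 75.46 N down at 0.33 m → arm 0.963 m, τ = 75.46 × 0.963 = 72.67 N·m clockwise.
Sign: 6.69 × 9.8 = 65.56 N down at 1.67 m → arm 0.377 m, τ = 65.56 × 0.377 = 24.72 N·m counterclockwise.
Net moment of known loads = 47.95 N·m clockwise.
An unknown mass m at 1.651 m has arm 0.358 m; its moment is m·g·0.358 counterclockwise.
Στ = 0 ⇒ m × 9.8 × 0.358 = 47.95 ⇒ m = 47.95 / (9.8 × 0.358) = 13.7 kg.

m ≈ 13.7 kg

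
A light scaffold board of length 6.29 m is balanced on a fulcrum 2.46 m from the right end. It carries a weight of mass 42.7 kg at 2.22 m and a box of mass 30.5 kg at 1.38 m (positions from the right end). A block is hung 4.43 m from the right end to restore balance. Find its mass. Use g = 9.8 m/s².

Choose the fulcrum (at 2.46 m from the right end) as the axis so the support reaction has zero arm there.
Weight: 42.7 × 9.8 = 418.5 N down at 2.22 m → arm 0.24 m, τ = 418.5 × 0.24 = 100.4 N·m clockwise.
Box: 30.5 × 9.8 = 298.9 N down at 1.38 m → arm 1.08 m, τ = 298.9 × 1.08 = 322.8 N·m clockwise.
Net moment of known loads = 423.2 N·m clockwise.
An unknown mass m at 4.43 m has arm 1.97 m; its moment is m·g·1.97 counterclockwise.
Στ = 0 ⇒ m × 9.8 × 1.97 = 423.2 ⇒ m = 423.2 / (9.8 × 1.97) = 21.9 kg.

m ≈ 21.9 kg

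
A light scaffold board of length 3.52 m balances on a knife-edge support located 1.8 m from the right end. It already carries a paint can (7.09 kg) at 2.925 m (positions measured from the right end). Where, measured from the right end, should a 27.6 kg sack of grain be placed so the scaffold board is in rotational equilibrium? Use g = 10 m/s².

Taking torques about the knife-edge support (at 1.8 m from the right end):
Paint can: 7.09 × 10 = 70.9 N down at 2.925 m → arm 1.125 m, τ = 70.9 × 1.125 = 79.76 N·m counterclockwise.
Net moment of existing loads = 79.76 N·m counterclockwise.
The sack of grain weighs 27.6 × 10 = 276 N and must supply an equal clockwise moment, so its lever arm about the knife-edge support is 79.76 / 276 = 0.289 m.
That puts it at 1.8 − 0.289 = 1.51 m from the right end.

x ≈ 1.51 m from the right end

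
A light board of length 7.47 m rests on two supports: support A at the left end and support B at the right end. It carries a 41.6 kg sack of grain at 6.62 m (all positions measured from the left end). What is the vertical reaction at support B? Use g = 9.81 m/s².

Taking torques about support A:
Sack of grain: 41.6 × 9.81 = 408.1 N down at 6.62 m → arm 6.62 m, τ = 408.1 × 6.62 = 2702 N·m clockwise.
Net load moment about support A = 2702 N·m clockwise.
Reaction R at support B is upward at 7.47 m, arm 7.47 m → moment R × 7.47 counterclockwise.
Στ = 0 ⇒ R × 7.47 = 2702 ⇒ R = 362 N.

R_B ≈ 362 N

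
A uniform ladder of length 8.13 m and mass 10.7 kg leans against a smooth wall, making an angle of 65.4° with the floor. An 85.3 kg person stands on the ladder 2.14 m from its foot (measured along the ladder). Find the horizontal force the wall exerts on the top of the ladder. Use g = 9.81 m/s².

N_wall ≈ 125 N

Taking torques about the foot of the ladder:
Ladder weight 10.7×9.81 = 105 N acts at 4.065 m along the ladder; its horizontal arm is 4.065·cos65.4° = 1.692 m → τ = 177.7 N·m clockwise.
Person: 85.3×9.81 = 836.8 N at 2.14 m → arm 0.8908 m → τ = 745.4 N·m clockwise.
Wall normal N acts horizontally at the top; its moment arm is the height L sinθ = 8.13·sin65.4° = 7.392 m, counterclockwise.
For rotational equilibrium, N × 7.392 = 923.1, so N = 125 N.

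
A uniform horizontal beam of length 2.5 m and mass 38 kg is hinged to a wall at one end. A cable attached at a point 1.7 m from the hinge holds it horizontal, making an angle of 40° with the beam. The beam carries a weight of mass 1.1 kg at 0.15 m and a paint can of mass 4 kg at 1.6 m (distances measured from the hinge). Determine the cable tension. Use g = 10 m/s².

T ≈ 495 N

Taking torques about the hinge:
Beam weight: 38 × 10 = 380 N down at 1.25 m → arm 1.25 m, τ = 380 × 1.25 = 475 N·m clockwise.
Weight: 1.1 × 10 = 11 N down at 0.15 m → arm 0.15 m, τ = 11 × 0.15 = 1.65 N·m clockwise.
Paint can: 4 × 10 = 40 N down at 1.6 m → arm 1.6 m, τ = 40 × 1.6 = 64 N·m clockwise.
Total clockwise load moment = 540.6 N·m.
The cable tension T acts at 1.7 m; only its component perpendicular to the beam, T sinθ, produces torque. sin 40° = 0.6428.
Balancing moments: T × 1.7 × 0.6428 = 540.6, giving T = 540.6 / 1.093 = 495 N.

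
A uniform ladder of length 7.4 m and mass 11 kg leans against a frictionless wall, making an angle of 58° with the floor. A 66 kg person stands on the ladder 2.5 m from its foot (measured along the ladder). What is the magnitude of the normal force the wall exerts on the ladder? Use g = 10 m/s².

Choose the foot of the ladder as the axis so the floor normal and friction both act there and drop out.
Ladder weight 11×10 = 110 N acts at 3.7 m along the ladder; its horizontal arm is 3.7·cos58° = 1.961 m → τ = 215.7 N·m clockwise.
Person: 66×10 = 660 N at 2.5 m → arm 1.325 m → τ = 874.5 N·m clockwise.
Wall normal N acts horizontally at the top; its moment arm is the height L sinθ = 7.4·sin58° = 6.276 m, counterclockwise.
For rotational equilibrium, N × 6.276 = 1090, so N = 174 N.

N_wall ≈ 174 N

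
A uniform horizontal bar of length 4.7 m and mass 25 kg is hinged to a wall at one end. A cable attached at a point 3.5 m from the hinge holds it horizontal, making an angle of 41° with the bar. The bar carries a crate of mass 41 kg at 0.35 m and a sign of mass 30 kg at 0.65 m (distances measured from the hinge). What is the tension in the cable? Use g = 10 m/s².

T ≈ 403 N

About the hinge:
Beam weight: 25 × 10 = 250 N down at 2.35 m → arm 2.35 m, τ = 250 × 2.35 = 587.5 N·m clockwise.
Crate: 41 × 10 = 410 N down at 0.35 m → arm 0.35 m, τ = 410 × 0.35 = 143.5 N·m clockwise.
Sign: 30 × 10 = 300 N down at 0.65 m → arm 0.65 m, τ = 300 × 0.65 = 195 N·m clockwise.
Total clockwise load moment = 926 N·m.
The cable tension T acts at 3.5 m; only its component perpendicular to the bar, T sinθ, produces torque. sin 41° = 0.6561.
Setting net torque to zero: T × 3.5 × 0.6561 = 926 → T = 926 / 2.296 = 403 N.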